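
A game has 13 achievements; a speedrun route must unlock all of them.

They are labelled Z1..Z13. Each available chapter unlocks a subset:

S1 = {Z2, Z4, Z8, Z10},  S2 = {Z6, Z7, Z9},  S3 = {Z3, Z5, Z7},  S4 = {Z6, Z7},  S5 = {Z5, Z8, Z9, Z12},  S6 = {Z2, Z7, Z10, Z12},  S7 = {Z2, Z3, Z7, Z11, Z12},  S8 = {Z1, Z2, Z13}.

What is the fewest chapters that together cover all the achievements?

S1 and S4 and S5 and S7 and S8 together: S1 ∪ S4 ∪ S5 ∪ S7 ∪ S8 = {Z1, Z2, Z3, Z4, Z5, Z6, Z7, Z8, Z9, Z10, Z11, Z12, Z13} — every achievement is covered.
No 4 of the 8 chapters cover everything (all 70 combinations miss at least one achievement), so 5 is optimal.

5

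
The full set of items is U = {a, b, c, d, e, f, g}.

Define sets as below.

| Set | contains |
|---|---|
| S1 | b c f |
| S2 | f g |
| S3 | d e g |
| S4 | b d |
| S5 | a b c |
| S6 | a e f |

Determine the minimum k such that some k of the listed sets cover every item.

S1, S3, and S6 cover everything between them: the union {a, b, c, d, e, f, g} is all of U.
Each set has at most 3 items, and 2·3 = 6 < 7 — so at least 3 sets are needed, and 3 is optimal.

3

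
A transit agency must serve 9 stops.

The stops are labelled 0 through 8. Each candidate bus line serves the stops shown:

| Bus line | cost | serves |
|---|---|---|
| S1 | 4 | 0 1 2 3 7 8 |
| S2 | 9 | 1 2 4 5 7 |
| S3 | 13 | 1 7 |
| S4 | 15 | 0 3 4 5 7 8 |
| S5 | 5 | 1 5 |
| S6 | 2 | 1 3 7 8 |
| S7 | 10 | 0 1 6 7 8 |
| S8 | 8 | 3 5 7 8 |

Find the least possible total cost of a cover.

S2, S6, S7 together cover every stop (S2 ∪ S6 ∪ S7 = {0, 1, 2, 3, 4, 5, 6, 7, 8}); total cost 9 + 2 + 10 = 21.
The greedy pick S6, S1, S2, S7 costs 25; no covering selection beats 21.

21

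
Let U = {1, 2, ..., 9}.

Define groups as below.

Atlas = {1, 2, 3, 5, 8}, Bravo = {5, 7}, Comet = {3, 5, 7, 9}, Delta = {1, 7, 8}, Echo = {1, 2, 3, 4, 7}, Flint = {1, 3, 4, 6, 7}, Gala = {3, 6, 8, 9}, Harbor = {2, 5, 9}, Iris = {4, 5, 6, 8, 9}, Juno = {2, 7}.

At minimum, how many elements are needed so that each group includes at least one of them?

Take H = {2, 7, 8}. Each listed group contains at least one of these, so H is a hitting set of size 3.
No choice of 2 elements meets every group, so 3 is the minimum.

3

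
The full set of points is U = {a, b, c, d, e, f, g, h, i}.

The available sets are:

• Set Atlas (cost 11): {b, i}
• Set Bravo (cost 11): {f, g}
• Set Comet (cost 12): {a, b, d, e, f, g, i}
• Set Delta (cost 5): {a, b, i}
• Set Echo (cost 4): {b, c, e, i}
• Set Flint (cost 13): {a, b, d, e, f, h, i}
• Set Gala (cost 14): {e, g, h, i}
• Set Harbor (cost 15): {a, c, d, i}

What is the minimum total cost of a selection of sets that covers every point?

Bravo, Echo, Flint together cover every point (Bravo ∪ Echo ∪ Flint = {a, b, c, d, e, f, g, h, i}); total cost 11 + 4 + 13 = 28.
The greedy pick Echo, Comet, Flint costs 29; no covering selection beats 28.

28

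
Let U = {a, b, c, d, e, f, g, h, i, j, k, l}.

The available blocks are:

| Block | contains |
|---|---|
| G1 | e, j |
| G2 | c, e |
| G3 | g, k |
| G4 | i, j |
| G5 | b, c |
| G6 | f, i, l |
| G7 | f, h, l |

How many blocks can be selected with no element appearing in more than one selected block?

G2, G3, G4, G7 are pairwise disjoint (G2={c,e}; G3={g,k}; G4={i,j}; G7={f,h,l}).
Every remaining block overlaps one of these, and no 5 of the listed blocks are pairwise disjoint, so 4 is the maximum.

4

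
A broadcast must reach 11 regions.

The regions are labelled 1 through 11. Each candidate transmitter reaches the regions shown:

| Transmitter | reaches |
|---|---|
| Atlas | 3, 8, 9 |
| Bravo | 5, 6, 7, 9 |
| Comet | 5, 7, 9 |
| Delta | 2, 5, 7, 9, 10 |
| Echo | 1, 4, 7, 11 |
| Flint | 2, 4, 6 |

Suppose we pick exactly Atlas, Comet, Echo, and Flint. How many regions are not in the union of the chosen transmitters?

Union of Atlas, Comet, Echo, Flint = {1, 2, 3, 4, 5, 6, 7, 8, 9, 11}.
Not covered: 10 — 1 region.

1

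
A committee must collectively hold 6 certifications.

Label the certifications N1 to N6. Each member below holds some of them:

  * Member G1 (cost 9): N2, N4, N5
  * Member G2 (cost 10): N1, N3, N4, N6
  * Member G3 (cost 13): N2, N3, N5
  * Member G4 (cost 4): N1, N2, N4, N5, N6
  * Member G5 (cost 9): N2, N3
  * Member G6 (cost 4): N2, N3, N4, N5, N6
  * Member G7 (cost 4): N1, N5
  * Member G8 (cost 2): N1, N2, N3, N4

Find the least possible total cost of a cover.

G6, G8 together cover every certification (G6 ∪ G8 = {N1, N2, N3, N4, N5, N6}); total cost 4 + 2 = 6.
No covering selection has total cost below 6.

6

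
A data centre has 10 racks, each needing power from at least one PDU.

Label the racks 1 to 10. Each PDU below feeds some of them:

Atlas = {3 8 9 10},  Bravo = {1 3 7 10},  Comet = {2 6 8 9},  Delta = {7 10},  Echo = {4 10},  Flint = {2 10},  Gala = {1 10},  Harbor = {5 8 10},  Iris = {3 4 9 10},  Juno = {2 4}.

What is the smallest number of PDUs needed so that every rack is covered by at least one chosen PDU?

4

Bravo and Comet and Harbor and Juno together: Bravo ∪ Comet ∪ Harbor ∪ Juno = {1, 2, 3, 4, 5, 6, 7, 8, 9, 10} — every rack is covered.
Only Harbor contains 5, so Harbor is forced; the remaining 7 racks need at least 3 more PDUs (each remaining PDU adds at most 3) — so at least 4 PDUs are needed, and 4 is optimal.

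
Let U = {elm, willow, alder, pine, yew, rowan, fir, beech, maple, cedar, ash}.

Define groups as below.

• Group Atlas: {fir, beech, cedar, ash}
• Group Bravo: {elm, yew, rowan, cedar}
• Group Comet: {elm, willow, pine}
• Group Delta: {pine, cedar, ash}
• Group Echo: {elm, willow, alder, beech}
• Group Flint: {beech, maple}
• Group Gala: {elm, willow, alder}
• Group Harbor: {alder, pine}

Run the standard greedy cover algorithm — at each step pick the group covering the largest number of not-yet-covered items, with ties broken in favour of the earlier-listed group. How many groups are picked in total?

Greedy: pick Atlas (covers 4 new) → pick Bravo (covers 3 new) → pick Comet (covers 2 new) → pick Echo (covers 1 new) → pick Flint (covers 1 new). Total picks: 5.

5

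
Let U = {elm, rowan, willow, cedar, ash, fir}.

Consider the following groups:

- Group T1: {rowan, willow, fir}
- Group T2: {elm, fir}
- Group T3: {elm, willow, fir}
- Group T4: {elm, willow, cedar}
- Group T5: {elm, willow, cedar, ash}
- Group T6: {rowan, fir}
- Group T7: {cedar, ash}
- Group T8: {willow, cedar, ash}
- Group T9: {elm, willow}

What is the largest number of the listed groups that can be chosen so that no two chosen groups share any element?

3

T6, T7, T9 are pairwise disjoint (T6={rowan,fir}; T7={cedar,ash}; T9={elm,willow}).
Every remaining group overlaps one of these, and no 4 of the listed groups are pairwise disjoint, so 3 is the maximum.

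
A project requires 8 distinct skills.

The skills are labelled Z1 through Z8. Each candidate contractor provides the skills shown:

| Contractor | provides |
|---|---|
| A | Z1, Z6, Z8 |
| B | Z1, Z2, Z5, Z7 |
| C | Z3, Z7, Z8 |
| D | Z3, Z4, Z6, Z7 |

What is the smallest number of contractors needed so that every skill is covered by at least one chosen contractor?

3

Take {A, B, D}. Their union is {Z1, Z2, Z3, Z4, Z5, Z6, Z7, Z8}, which is all 8 skills.
Only B contains Z2, so B is forced; the remaining 4 skills need at least 2 more contractors (each remaining contractor adds at most 3) — so at least 3 contractors are needed, and 3 is optimal.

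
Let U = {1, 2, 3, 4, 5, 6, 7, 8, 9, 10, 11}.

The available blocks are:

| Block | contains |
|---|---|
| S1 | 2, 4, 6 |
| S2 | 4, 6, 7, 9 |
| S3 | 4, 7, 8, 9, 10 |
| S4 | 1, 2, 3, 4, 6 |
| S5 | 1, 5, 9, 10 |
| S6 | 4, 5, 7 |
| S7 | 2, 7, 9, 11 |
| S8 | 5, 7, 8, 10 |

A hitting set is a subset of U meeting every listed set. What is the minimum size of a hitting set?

3

The 3 elements {4, 8, 9} hit every block.
No choice of 2 elements meets every block, so 3 is the minimum.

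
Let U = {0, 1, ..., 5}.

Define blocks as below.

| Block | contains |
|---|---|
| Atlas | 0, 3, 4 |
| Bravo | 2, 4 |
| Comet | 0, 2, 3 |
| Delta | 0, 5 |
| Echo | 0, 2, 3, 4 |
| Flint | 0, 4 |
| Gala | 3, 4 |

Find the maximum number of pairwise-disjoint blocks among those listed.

Delta, Gala are pairwise disjoint (Delta={0,5}; Gala={3,4}).
Every remaining block overlaps one of these, and no 3 of the listed blocks are pairwise disjoint, so 2 is the maximum.

2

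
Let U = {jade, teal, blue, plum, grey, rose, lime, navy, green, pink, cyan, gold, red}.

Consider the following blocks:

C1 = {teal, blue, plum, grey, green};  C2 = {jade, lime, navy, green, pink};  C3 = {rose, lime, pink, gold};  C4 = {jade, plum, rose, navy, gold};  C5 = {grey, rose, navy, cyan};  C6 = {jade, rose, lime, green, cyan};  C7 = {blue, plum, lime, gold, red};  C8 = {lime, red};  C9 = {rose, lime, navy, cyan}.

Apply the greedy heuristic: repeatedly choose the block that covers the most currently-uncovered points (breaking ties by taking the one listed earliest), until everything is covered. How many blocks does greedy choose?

5

Greedy: pick C1 (covers 5 new) → pick C2 (covers 4 new) → pick C3 (covers 2 new) → pick C5 (covers 1 new) → pick C7 (covers 1 new). Total picks: 5.
(The true minimum cover uses only 4 blocks, so greedy is not optimal here.)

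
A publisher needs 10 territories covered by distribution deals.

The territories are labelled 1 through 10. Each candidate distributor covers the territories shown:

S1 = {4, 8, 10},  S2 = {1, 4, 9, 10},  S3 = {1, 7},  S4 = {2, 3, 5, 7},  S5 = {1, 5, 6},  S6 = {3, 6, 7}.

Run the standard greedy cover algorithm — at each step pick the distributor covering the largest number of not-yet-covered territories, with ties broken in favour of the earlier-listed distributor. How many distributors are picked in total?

4

Greedy: pick S2 (covers 4 new) → pick S4 (covers 4 new) → pick S1 (covers 1 new) → pick S5 (covers 1 new). Total picks: 4.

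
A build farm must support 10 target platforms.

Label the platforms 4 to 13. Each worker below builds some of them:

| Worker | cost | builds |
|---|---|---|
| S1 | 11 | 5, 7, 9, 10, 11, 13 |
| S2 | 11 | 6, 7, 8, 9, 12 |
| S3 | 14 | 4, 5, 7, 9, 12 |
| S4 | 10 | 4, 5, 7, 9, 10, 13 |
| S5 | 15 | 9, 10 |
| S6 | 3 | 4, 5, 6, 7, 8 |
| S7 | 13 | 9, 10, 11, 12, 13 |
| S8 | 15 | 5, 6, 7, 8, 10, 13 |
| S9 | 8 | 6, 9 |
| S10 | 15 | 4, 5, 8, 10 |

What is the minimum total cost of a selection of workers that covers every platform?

16

S6, S7 together cover every platform (S6 ∪ S7 = {4, 5, 6, 7, 8, 9, 10, 11, 12, 13}); total cost 3 + 13 = 16.
No covering selection has total cost below 16.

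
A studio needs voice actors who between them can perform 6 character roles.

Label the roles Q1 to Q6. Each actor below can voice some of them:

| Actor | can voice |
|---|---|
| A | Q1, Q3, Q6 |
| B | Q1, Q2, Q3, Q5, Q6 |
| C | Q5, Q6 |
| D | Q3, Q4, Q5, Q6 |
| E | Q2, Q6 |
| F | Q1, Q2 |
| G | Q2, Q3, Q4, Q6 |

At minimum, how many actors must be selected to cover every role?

2

Take {D, F}. Their union is {Q1, Q2, Q3, Q4, Q5, Q6}, which is all 6 roles.
No single actor has all 6 roles (the largest, B, has 5), so 2 is optimal.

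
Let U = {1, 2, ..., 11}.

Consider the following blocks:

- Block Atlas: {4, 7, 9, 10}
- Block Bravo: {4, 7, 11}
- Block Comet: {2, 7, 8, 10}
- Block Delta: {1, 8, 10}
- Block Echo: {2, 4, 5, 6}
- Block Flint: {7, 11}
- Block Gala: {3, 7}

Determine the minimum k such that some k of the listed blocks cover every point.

Atlas, Bravo, Delta, Echo, and Gala cover everything between them: the union {1, 2, 3, 4, 5, 6, 7, 8, 9, 10, 11} is all of U.
No 4 of the 7 blocks cover everything (all 35 combinations miss at least one point), so 5 is optimal.

5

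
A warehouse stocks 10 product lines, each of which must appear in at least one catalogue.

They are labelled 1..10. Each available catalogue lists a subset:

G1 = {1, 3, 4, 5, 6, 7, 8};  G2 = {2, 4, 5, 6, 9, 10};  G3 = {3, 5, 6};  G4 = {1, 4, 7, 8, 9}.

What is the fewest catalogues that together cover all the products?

Take {G1, G2}. Their union is {1, 2, 3, 4, 5, 6, 7, 8, 9, 10}, which is all 10 products.
No single catalogue has all 10 products (the largest, G1, has 7), so 2 is optimal.

2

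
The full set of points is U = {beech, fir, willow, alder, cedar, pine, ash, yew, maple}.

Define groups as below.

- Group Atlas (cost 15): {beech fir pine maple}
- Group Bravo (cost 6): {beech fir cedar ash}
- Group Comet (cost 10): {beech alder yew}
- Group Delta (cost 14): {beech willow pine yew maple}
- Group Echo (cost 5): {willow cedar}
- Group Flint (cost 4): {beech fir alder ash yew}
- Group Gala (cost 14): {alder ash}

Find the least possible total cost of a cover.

Delta, Echo, Flint together cover every point (Delta ∪ Echo ∪ Flint = {beech, fir, willow, alder, cedar, pine, ash, yew, maple}); total cost 14 + 5 + 4 = 23.
No covering selection has total cost below 23.

23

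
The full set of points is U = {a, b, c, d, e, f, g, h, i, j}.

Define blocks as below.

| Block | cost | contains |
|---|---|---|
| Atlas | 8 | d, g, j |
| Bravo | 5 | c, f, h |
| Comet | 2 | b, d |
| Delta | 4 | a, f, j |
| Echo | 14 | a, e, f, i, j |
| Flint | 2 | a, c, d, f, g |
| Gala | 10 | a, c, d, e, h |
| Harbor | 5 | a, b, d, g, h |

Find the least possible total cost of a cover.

21

Echo, Flint, Harbor together cover every point (Echo ∪ Flint ∪ Harbor = {a, b, c, d, e, f, g, h, i, j}); total cost 14 + 2 + 5 = 21.
The greedy pick Flint, Comet, Delta, Bravo, Echo costs 27; no covering selection beats 21.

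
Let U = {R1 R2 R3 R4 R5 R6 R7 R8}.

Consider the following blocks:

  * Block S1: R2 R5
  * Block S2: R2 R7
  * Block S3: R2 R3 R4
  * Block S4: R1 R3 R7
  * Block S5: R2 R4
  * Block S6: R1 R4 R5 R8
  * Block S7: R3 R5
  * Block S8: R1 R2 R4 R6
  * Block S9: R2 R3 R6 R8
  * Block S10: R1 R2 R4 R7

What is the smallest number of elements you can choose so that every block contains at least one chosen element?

The 3 elements {R2, R5, R7} hit every block.
No choice of 2 elements meets every block, so 3 is the minimum.

3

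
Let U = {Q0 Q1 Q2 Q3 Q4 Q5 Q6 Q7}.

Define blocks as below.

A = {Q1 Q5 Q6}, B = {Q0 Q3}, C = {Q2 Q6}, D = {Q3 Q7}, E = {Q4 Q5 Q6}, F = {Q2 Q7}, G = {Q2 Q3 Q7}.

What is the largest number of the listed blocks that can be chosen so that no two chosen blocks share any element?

B, E, F are pairwise disjoint (B={Q0,Q3}; E={Q4,Q5,Q6}; F={Q2,Q7}).
Every remaining block overlaps one of these, and no 4 of the listed blocks are pairwise disjoint, so 3 is the maximum.

3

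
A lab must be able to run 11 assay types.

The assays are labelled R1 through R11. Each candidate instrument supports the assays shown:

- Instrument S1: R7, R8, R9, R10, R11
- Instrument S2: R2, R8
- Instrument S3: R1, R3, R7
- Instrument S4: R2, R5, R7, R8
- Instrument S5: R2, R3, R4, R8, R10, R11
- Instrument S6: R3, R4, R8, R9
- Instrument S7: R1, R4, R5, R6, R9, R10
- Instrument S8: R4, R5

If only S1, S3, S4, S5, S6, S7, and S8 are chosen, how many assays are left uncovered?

0

Union of S1, S3, S4, S5, S6, S7, S8 = {R1, R2, R3, R4, R5, R6, R7, R8, R9, R10, R11} — that's every assay, so 0 are uncovered.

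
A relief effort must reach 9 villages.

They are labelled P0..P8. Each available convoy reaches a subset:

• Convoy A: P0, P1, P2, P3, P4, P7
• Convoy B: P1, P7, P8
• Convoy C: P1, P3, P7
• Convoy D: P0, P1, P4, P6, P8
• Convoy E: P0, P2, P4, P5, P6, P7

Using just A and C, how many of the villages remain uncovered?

Union of A, C = {P0, P1, P2, P3, P4, P7}.
Not covered: P5, P6, P8 — 3 villages.

3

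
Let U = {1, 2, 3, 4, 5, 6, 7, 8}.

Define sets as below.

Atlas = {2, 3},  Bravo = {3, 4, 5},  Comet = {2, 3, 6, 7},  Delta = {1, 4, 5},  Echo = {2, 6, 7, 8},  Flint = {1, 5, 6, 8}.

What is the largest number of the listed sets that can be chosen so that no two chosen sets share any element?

2

Atlas, Delta are pairwise disjoint (Atlas={2,3}; Delta={1,4,5}).
Every remaining set overlaps one of these, and no 3 of the listed sets are pairwise disjoint, so 2 is the maximum.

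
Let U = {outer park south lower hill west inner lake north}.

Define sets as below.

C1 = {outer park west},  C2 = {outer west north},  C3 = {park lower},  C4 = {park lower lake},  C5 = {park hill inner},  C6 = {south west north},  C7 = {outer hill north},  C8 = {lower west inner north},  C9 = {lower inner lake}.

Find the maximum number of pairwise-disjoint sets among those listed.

C7, C9 are pairwise disjoint (C7={outer,hill,north}; C9={lower,inner,lake}).
Every remaining set overlaps one of these, and no 3 of the listed sets are pairwise disjoint, so 2 is the maximum.

2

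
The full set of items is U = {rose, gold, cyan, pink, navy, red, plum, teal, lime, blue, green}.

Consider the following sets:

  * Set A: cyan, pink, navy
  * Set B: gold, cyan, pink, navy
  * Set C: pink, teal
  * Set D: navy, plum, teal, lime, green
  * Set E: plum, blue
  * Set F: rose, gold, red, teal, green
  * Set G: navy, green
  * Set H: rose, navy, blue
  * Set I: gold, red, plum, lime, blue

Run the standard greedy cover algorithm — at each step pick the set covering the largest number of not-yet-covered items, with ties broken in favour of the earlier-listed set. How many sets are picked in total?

Greedy: pick D (covers 5 new) → pick B (covers 3 new) → pick F (covers 2 new) → pick E (covers 1 new). Total picks: 4.
(The true minimum cover uses only 3 sets, so greedy is not optimal here.)

4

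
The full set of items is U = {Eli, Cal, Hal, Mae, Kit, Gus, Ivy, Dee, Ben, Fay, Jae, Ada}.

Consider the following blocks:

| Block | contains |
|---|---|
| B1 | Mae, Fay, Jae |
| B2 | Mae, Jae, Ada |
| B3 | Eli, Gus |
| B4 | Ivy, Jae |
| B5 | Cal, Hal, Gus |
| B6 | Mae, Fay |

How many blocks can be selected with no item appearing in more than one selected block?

3

B3, B4, B6 are pairwise disjoint (B3={Eli,Gus}; B4={Ivy,Jae}; B6={Mae,Fay}).
Every remaining block overlaps one of these, and no 4 of the listed blocks are pairwise disjoint, so 3 is the maximum.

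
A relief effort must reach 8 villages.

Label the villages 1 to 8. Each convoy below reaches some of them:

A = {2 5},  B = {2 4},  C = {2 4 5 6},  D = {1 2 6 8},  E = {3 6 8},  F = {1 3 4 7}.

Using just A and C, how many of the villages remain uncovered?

Union of A, C = {2, 4, 5, 6}.
Not covered: 1, 3, 7, 8 — 4 villages.

4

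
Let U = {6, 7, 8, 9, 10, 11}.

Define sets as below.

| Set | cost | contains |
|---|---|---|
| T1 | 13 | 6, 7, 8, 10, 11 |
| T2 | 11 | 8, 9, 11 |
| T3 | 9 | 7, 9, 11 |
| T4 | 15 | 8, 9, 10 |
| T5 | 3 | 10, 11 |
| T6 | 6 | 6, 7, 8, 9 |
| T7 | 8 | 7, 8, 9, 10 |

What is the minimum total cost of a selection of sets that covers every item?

T5, T6 together cover every item (T5 ∪ T6 = {6, 7, 8, 9, 10, 11}); total cost 3 + 6 = 9.
No covering selection has total cost below 9.

9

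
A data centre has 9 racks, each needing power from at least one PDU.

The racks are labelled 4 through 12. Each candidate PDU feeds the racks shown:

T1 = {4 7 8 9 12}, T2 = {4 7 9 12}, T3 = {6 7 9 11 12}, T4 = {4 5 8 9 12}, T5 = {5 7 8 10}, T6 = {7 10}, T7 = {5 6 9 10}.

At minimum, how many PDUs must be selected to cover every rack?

Take {T1, T3, T7}. Their union is {4, 5, 6, 7, 8, 9, 10, 11, 12}, which is all 9 racks.
Only T3 contains 11, so T3 is forced; the remaining 4 racks need at least 2 more PDUs (each remaining PDU adds at most 3) — so at least 3 PDUs are needed, and 3 is optimal.

3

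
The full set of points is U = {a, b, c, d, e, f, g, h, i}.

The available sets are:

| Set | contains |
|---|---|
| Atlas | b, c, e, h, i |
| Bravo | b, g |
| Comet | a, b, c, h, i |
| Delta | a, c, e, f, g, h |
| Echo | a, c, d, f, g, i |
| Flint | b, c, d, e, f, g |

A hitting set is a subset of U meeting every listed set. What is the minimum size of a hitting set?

2

The 2 points {a, b} hit every set.
No single point lies in every set, so at least 2 are needed and 2 is optimal.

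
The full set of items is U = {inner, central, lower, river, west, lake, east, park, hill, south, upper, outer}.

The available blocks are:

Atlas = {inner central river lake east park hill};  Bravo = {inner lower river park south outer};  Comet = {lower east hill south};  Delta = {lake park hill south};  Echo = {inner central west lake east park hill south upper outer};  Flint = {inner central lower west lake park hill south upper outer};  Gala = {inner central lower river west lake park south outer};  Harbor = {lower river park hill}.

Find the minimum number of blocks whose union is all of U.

Take {Echo, Harbor}. Their union is {inner, central, lower, river, west, lake, east, park, hill, south, upper, outer}, which is all 12 items.
No single block has all 12 items (the largest, Echo, has 10), so 2 is optimal.

2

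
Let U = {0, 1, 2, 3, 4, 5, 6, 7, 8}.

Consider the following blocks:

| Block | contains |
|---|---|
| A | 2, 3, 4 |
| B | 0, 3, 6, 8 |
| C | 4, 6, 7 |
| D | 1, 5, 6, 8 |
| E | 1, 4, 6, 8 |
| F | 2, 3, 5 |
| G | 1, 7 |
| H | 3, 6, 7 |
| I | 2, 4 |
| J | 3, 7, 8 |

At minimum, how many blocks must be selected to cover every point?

4

Take {B, F, G, I}. Their union is {0, 1, 2, 3, 4, 5, 6, 7, 8}, which is all 9 points.
Only B contains 0, so B is forced; the remaining 5 points need at least 3 more blocks (each remaining block adds at most 2) — so at least 4 blocks are needed, and 4 is optimal.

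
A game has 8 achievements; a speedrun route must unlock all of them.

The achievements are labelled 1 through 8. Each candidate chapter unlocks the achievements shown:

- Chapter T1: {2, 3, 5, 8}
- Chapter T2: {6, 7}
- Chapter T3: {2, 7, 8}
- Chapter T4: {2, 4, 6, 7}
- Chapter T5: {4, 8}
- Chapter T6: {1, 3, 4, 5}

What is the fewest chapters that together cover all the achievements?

Take {T4, T5, T6}. Their union is {1, 2, 3, 4, 5, 6, 7, 8}, which is all 8 achievements.
Only T6 contains 1, so T6 is forced; the remaining 4 achievements need at least 2 more chapters (each remaining chapter adds at most 3) — so at least 3 chapters are needed, and 3 is optimal.

3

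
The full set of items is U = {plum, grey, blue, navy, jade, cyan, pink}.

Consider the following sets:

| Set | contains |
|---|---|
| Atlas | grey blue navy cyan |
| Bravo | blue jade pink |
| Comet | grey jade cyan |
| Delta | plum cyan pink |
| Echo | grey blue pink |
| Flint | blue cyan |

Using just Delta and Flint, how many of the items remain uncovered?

Union of Delta, Flint = {plum, blue, cyan, pink}.
Not covered: grey, navy, jade — 3 items.

3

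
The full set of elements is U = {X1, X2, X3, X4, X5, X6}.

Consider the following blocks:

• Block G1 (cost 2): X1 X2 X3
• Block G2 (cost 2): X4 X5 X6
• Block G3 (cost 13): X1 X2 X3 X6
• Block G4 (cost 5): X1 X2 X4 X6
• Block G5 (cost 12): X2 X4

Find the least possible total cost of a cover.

4

G1, G2 together cover every element (G1 ∪ G2 = {X1, X2, X3, X4, X5, X6}); total cost 2 + 2 = 4.
No covering selection has total cost below 4.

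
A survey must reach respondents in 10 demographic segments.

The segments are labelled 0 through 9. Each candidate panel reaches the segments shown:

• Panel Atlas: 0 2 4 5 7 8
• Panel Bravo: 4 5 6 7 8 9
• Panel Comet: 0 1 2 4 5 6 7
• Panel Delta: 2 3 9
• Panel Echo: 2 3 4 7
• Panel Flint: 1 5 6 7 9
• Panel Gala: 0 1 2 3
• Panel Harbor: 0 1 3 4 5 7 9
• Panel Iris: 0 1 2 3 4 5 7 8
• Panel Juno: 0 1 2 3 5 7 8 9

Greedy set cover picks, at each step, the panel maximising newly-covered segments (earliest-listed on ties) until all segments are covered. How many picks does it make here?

Greedy: pick Iris (covers 8 new) → pick Bravo (covers 2 new). Total picks: 2.

2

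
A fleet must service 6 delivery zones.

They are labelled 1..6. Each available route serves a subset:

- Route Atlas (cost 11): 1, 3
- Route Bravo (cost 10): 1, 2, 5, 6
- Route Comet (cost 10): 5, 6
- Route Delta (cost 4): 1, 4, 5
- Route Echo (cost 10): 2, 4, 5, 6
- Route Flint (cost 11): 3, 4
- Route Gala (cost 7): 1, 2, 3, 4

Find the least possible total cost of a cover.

17

Echo, Gala together cover every zone (Echo ∪ Gala = {1, 2, 3, 4, 5, 6}); total cost 10 + 7 = 17.
The greedy pick Delta, Gala, Bravo costs 21; no covering selection beats 17.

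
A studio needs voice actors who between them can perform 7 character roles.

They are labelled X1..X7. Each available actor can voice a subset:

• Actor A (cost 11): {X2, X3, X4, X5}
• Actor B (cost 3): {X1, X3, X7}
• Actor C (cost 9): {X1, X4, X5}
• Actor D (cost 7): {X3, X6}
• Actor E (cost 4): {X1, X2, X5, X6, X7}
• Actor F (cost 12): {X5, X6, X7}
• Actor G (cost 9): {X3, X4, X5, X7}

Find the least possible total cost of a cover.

13

E, G together cover every role (E ∪ G = {X1, X2, X3, X4, X5, X6, X7}); total cost 4 + 9 = 13.
The greedy pick E, B, C costs 16; no covering selection beats 13.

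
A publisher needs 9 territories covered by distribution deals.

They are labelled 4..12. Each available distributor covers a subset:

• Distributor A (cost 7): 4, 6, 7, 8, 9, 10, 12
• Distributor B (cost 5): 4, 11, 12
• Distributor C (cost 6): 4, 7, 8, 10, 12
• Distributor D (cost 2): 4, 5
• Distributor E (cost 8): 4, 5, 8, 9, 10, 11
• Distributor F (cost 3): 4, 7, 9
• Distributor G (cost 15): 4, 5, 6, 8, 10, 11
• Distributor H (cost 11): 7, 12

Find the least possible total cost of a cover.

14

A, B, D together cover every territory (A ∪ B ∪ D = {4, 5, 6, 7, 8, 9, 10, 11, 12}); total cost 7 + 5 + 2 = 14.
No covering selection has total cost below 14.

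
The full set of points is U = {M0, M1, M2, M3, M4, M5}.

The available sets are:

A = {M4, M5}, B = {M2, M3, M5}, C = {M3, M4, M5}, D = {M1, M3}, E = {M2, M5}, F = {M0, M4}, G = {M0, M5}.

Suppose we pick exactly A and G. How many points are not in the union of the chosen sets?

3

Union of A, G = {M0, M4, M5}.
Not covered: M1, M2, M3 — 3 points.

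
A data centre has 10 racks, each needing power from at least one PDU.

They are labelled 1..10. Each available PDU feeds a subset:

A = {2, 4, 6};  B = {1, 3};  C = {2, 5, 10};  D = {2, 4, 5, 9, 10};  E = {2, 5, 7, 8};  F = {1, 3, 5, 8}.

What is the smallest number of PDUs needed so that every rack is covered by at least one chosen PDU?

4

A and D and E and F together: A ∪ D ∪ E ∪ F = {1, 2, 3, 4, 5, 6, 7, 8, 9, 10} — every rack is covered.
No 3 of the 6 PDUs cover everything (all 20 combinations miss at least one rack), so 4 is optimal.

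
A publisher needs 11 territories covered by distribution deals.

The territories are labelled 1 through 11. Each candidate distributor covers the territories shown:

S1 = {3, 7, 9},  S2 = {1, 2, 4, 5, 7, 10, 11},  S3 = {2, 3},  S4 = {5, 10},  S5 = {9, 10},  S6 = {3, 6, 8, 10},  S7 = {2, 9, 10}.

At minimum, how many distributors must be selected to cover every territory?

3

Take {S2, S6, S7}. Their union is {1, 2, 3, 4, 5, 6, 7, 8, 9, 10, 11}, which is all 11 territories.
Only S2 contains 1, so S2 is forced; the remaining 4 territories need at least 2 more distributors (each remaining distributor adds at most 3) — so at least 3 distributors are needed, and 3 is optimal.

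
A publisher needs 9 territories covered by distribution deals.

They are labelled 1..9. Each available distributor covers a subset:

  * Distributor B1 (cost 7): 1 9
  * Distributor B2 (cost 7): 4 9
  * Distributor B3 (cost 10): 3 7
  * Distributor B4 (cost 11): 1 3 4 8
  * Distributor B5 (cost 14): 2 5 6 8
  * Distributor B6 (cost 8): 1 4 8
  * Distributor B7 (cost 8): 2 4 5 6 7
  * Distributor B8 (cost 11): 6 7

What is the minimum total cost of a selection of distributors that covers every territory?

B2, B4, B7 together cover every territory (B2 ∪ B4 ∪ B7 = {1, 2, 3, 4, 5, 6, 7, 8, 9}); total cost 7 + 11 + 8 = 26.
No covering selection has total cost below 26.

26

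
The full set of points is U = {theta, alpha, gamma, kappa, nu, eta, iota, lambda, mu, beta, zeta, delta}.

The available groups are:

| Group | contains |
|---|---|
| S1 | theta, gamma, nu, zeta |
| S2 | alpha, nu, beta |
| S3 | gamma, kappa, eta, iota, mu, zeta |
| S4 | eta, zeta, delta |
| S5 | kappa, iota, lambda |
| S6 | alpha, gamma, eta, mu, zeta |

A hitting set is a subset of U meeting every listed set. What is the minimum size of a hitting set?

3

H = {alpha, iota, zeta} meets every group (each contains at least one member of H), and |H| = 3.
The groups S2, S4, S5 are pairwise disjoint, so any hitting set needs a separate point for each — at least 3. Hence 3 is optimal.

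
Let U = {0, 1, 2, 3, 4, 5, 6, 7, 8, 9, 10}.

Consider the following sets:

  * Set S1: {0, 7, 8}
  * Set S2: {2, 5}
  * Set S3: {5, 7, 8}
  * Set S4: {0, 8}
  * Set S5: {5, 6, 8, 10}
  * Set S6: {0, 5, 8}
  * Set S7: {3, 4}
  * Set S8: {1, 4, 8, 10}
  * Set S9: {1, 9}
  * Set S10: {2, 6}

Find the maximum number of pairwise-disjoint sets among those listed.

S1, S2, S7, S9 are pairwise disjoint (S1={0,7,8}; S2={2,5}; S7={3,4}; S9={1,9}).
Every remaining set overlaps one of these, and no 5 of the listed sets are pairwise disjoint, so 4 is the maximum.

4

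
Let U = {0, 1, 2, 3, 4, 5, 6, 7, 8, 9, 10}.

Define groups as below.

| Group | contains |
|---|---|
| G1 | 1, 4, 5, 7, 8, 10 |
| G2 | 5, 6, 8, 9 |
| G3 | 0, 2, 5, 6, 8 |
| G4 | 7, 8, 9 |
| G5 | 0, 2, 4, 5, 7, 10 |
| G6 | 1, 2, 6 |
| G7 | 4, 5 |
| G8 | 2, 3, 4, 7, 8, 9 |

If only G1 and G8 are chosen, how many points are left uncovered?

Union of G1, G8 = {1, 2, 3, 4, 5, 7, 8, 9, 10}.
Not covered: 0, 6 — 2 points.

2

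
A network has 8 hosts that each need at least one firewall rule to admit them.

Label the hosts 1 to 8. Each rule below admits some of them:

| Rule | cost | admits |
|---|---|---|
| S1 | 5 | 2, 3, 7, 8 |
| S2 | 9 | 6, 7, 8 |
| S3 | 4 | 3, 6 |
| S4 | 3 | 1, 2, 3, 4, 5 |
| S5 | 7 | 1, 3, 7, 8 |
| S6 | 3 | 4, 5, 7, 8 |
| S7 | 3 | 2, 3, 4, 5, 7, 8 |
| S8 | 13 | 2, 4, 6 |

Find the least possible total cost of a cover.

10

S3, S4, S6 together cover every host (S3 ∪ S4 ∪ S6 = {1, 2, 3, 4, 5, 6, 7, 8}); total cost 4 + 3 + 3 = 10.
No covering selection has total cost below 10.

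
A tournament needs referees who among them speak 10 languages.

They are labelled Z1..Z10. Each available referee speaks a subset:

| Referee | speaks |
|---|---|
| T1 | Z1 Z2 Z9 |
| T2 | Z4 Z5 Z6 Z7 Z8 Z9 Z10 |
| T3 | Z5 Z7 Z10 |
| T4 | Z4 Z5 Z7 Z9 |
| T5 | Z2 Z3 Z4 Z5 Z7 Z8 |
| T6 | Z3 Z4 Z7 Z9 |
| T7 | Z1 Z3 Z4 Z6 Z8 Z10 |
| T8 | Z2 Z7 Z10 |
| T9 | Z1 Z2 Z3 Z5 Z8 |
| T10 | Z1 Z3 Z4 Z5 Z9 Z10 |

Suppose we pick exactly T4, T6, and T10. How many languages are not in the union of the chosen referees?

Union of T4, T6, T10 = {Z1, Z3, Z4, Z5, Z7, Z9, Z10}.
Not covered: Z2, Z6, Z8 — 3 languages.

3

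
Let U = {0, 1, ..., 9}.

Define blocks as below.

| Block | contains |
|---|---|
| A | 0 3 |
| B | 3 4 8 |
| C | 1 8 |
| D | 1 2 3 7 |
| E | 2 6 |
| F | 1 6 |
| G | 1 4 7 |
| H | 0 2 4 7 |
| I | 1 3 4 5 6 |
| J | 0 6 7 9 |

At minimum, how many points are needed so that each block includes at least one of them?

Take T = {0, 1, 4, 6}. Each listed block contains at least one of these, so T is a hitting set of size 4.
No choice of 3 points meets every block, so 4 is the minimum.

4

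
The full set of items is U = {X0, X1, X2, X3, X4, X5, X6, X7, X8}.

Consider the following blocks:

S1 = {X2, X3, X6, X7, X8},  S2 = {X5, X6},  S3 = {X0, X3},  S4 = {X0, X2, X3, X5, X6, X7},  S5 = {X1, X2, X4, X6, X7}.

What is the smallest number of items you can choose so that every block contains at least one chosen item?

Take H = {X0, X6}. Each listed block contains at least one of these, so H is a hitting set of size 2.
The blocks S3, S5 are pairwise disjoint, so any hitting set needs a separate item for each — at least 2. Hence 2 is optimal.

2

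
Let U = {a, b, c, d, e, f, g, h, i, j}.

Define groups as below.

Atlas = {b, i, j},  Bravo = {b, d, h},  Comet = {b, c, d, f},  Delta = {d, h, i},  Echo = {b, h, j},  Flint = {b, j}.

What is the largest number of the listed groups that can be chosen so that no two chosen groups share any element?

2

Delta, Flint are pairwise disjoint (Delta={d,h,i}; Flint={b,j}).
Every remaining group overlaps one of these, and no 3 of the listed groups are pairwise disjoint, so 2 is the maximum.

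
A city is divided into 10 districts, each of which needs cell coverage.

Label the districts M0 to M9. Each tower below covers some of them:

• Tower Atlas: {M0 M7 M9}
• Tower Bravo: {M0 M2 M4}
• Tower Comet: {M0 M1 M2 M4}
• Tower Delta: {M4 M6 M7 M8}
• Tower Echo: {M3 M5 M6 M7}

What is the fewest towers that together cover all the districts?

Take {Atlas, Comet, Delta, Echo}. Their union is {M0, M1, M2, M3, M4, M5, M6, M7, M8, M9}, which is all 10 districts.
Only Atlas contains M9, so Atlas is forced; the remaining 7 districts need at least 3 more towers (each remaining tower adds at most 3) — so at least 4 towers are needed, and 4 is optimal.

4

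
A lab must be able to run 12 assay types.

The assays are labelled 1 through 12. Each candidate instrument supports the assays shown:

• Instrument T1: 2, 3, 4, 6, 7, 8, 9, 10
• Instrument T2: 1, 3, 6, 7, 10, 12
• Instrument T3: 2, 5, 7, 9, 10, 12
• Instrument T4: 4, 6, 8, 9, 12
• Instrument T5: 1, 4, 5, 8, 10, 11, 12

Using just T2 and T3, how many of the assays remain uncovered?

Union of T2, T3 = {1, 2, 3, 5, 6, 7, 9, 10, 12}.
Not covered: 4, 8, 11 — 3 assays.

3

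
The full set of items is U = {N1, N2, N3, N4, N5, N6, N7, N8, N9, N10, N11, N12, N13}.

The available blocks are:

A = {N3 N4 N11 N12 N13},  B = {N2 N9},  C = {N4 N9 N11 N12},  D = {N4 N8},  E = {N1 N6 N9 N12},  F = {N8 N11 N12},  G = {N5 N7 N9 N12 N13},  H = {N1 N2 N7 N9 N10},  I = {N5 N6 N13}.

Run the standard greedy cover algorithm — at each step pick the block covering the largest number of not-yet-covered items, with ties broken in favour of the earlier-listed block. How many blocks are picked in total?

4

Greedy: pick A (covers 5 new) → pick H (covers 5 new) → pick I (covers 2 new) → pick D (covers 1 new). Total picks: 4.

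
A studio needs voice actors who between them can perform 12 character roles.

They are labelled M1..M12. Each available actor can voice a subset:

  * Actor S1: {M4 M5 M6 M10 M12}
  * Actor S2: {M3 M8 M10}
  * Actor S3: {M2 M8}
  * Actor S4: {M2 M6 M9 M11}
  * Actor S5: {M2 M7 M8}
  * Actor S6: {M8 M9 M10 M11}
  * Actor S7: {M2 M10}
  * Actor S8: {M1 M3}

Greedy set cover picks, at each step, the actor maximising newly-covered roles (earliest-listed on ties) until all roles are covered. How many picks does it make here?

Greedy: pick S1 (covers 5 new) → pick S4 (covers 3 new) → pick S2 (covers 2 new) → pick S5 (covers 1 new) → pick S8 (covers 1 new). Total picks: 5.
(The true minimum cover uses only 4 actors, so greedy is not optimal here.)

5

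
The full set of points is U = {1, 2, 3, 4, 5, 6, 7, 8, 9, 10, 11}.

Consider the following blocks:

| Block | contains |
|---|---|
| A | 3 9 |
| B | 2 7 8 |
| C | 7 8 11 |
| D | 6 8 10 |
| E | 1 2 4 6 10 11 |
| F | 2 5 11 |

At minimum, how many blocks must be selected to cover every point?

4

Take {A, C, E, F}. Their union is {1, 2, 3, 4, 5, 6, 7, 8, 9, 10, 11}, which is all 11 points.
Only E contains 1, so E is forced; the remaining 5 points need at least 3 more blocks (each remaining block adds at most 2) — so at least 4 blocks are needed, and 4 is optimal.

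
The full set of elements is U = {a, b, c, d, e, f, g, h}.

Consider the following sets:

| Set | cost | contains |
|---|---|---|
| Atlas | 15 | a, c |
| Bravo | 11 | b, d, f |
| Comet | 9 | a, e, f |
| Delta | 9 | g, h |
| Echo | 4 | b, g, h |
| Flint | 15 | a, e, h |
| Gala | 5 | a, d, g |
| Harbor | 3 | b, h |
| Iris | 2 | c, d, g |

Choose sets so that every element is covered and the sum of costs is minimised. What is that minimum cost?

14

Comet, Harbor, Iris together cover every element (Comet ∪ Harbor ∪ Iris = {a, b, c, d, e, f, g, h}); total cost 9 + 3 + 2 = 14.
No covering selection has total cost below 14.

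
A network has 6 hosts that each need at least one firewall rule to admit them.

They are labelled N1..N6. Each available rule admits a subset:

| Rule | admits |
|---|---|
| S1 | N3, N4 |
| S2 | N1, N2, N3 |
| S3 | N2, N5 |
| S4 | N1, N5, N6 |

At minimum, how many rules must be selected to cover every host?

Take {S1, S2, S4}. Their union is {N1, N2, N3, N4, N5, N6}, which is all 6 hosts.
Only S1 contains N4, so S1 is forced; the remaining 4 hosts need at least 2 more rules (each remaining rule adds at most 3) — so at least 3 rules are needed, and 3 is optimal.

3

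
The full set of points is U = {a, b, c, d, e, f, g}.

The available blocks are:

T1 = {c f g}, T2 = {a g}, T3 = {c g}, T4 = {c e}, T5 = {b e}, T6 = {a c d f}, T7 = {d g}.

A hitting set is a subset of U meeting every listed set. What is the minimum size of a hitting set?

3

Take H = {b, c, g}. Each listed block contains at least one of these, so H is a hitting set of size 3.
No choice of 2 points meets every block, so 3 is the minimum.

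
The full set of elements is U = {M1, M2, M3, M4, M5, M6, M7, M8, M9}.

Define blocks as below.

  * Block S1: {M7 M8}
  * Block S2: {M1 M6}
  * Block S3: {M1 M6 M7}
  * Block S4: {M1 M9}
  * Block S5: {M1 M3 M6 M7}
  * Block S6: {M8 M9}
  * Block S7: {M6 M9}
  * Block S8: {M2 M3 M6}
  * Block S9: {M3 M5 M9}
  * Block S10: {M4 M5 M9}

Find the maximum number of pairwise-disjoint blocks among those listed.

3

S1, S2, S10 are pairwise disjoint (S1={M7,M8}; S2={M1,M6}; S10={M4,M5,M9}).
Every remaining block overlaps one of these, and no 4 of the listed blocks are pairwise disjoint, so 3 is the maximum.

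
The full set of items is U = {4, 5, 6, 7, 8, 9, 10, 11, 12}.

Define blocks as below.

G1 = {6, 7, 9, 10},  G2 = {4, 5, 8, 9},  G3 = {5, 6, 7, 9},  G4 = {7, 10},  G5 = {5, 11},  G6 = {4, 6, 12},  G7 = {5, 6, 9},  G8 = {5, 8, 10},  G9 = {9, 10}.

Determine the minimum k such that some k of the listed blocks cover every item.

4

G3 and G5 and G6 and G8 together: G3 ∪ G5 ∪ G6 ∪ G8 = {4, 5, 6, 7, 8, 9, 10, 11, 12} — every item is covered.
No 3 of the 9 blocks cover everything (all 84 combinations miss at least one item), so 4 is optimal.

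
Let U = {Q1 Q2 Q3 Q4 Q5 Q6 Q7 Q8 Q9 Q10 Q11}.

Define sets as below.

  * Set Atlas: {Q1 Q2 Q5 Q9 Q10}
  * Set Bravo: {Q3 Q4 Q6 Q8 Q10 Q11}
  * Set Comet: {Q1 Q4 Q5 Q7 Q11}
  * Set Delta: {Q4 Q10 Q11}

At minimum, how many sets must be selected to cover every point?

3

Atlas, Bravo, and Comet cover everything between them: the union {Q1, Q2, Q3, Q4, Q5, Q6, Q7, Q8, Q9, Q10, Q11} is all of U.
Only Atlas contains Q2, so Atlas is forced; the remaining 6 points need at least 2 more sets (each remaining set adds at most 5) — so at least 3 sets are needed, and 3 is optimal.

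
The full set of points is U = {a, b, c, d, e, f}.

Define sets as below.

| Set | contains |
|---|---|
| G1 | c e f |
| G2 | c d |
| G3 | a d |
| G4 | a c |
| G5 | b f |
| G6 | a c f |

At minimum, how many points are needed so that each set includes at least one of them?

3

H = {a, c, f} meets every set (each contains at least one member of H), and |H| = 3.
No choice of 2 points meets every set, so 3 is the minimum.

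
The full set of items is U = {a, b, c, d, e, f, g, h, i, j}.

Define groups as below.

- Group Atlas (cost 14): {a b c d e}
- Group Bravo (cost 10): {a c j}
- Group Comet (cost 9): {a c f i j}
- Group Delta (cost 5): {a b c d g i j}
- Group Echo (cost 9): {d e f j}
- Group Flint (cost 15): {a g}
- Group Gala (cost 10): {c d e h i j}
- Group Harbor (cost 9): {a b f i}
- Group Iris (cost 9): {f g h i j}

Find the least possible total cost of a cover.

Atlas, Iris together cover every item (Atlas ∪ Iris = {a, b, c, d, e, f, g, h, i, j}); total cost 14 + 9 = 23.
No covering selection has total cost below 23.

23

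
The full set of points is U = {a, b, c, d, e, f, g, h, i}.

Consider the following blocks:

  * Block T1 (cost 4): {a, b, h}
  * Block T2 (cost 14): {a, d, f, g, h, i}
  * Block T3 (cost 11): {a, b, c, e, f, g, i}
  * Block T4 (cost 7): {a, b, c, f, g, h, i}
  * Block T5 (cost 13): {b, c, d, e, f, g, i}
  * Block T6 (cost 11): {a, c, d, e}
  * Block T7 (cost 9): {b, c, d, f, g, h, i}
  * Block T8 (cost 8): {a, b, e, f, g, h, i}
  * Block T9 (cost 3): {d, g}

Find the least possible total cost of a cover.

T1, T5 together cover every point (T1 ∪ T5 = {a, b, c, d, e, f, g, h, i}); total cost 4 + 13 = 17.
The greedy pick T4, T9, T8 costs 18; no covering selection beats 17.

17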